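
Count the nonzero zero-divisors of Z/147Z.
In Z/147Z each nonzero element is either a unit (gcd with 147 is 1) or a zero-divisor (gcd > 1). The number of units is φ(147): factorise 147 = 3 · 7^2, so φ(147) = (3 − 1) · (7^2 − 7^1) = 2 · 42 = 84. The nonzero elements number 147 − 1 = 146. Hence the nonzero zero-divisors number 146 − 84 = 62.

Final answer: Z/147Z has 62 nonzero zero-divisors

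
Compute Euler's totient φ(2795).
φ(2795) = 2016

φ is multiplicative, with φ(p^e) = p^e − p^(e−1). Factorise 2795 = 5 · 13 · 43. Then
  φ(2795) = (5 − 1) · (13 − 1) · (43 − 1) = 4 · 12 · 42 = 2016.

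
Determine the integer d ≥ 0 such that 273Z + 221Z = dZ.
(273, 221) = (13); d = 13

In the PID Z, (a, b) is generated by gcd(a, b). Compute gcd(273, 221) with the extended Euclidean algorithm, tracking rows (r, s, t) with s·273 + t·221 = r:
  row A: (273, 1, 0)   [1·273 + 0·221 = 273]
  row B: (221, 0, 1)   [0·273 + 1·221 = 221]
  273 = 1·221 + 52   → row C = row A − 1·row B = (52, 1, −1)   [check: 1·273 − 1·221 = 52]
  221 = 4·52 + 13   → row D = row B − 4·row C = (13, −4, 5)   [check: −4·273 + 5·221 = 13]
  52 = 4·13 + 0   → remainder 0, stop. gcd = 13 (last nonzero row D).
So gcd(273, 221) = 13, with Bézout identity −4·273 + 5·221 = 13. Containment (⊇): the Bézout identity exhibits 13 as an element of (273, 221), giving (13) ⊆ (273, 221). Containment (⊆): since 13 | 273 and 13 | 221 (273 = 13·21, 221 = 13·17), every Z-linear combination of 273 and 221 is divisible by 13, so (273, 221) ⊆ (13). Therefore (273, 221) = (13), d = 13.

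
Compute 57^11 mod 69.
45

Use repeated squaring. Binary(11) = 1011. Walk through the bits of the exponent 11 left-to-right: at each bit after the leading one, square the running value, then multiply by 57 if the bit is 1 (always reducing mod 69):
  bit 1 = 1 (leading): start with 57.
  bit 2 = 0: square 57^2 = 3249 ≡ 6 (mod 69).
  bit 3 = 1: square 6^2 = 36; bit is 1, so multiply 36·57 = 2052 ≡ 51 (mod 69).
  bit 4 = 1: square 51^2 = 2601 ≡ 48; bit is 1, so multiply 48·57 = 2736 ≡ 45 (mod 69).
Final value: 57^11 ≡ 45 (mod 69).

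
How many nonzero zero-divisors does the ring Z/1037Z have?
In Z/1037Z each nonzero element is either a unit (gcd with 1037 is 1) or a zero-divisor (gcd > 1). The number of units is φ(1037): factorise 1037 = 17 · 61, so φ(1037) = (17 − 1) · (61 − 1) = 16 · 60 = 960. The nonzero elements number 1037 − 1 = 1036. Hence the nonzero zero-divisors number 1036 − 960 = 76.

Final answer: Z/1037Z has 76 nonzero zero-divisors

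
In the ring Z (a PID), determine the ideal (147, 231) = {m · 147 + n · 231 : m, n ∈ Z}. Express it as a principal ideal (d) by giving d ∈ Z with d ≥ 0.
In the PID Z, (a, b) is generated by gcd(a, b). Compute gcd(231, 147) with the extended Euclidean algorithm, tracking rows (r, s, t) with s·231 + t·147 = r:
  row A: (231, 1, 0)   [1·231 + 0·147 = 231]
  row B: (147, 0, 1)   [0·231 + 1·147 = 147]
  231 = 1·147 + 84   → row C = row A − 1·row B = (84, 1, −1)   [check: 1·231 − 1·147 = 84]
  147 = 1·84 + 63   → row D = row B − 1·row C = (63, −1, 2)   [check: −1·231 + 2·147 = 63]
  84 = 1·63 + 21   → row E = row C − 1·row D = (21, 2, −3)   [check: 2·231 − 3·147 = 21]
  63 = 3·21 + 0   → remainder 0, stop. gcd = 21 (last nonzero row E).
So gcd(147, 231) = 21, with Bézout identity 2·231 − 3·147 = 21. Containment (⊇): the Bézout identity exhibits 21 as an element of (147, 231), giving (21) ⊆ (147, 231). Containment (⊆): since 21 | 147 and 21 | 231 (147 = 21·7, 231 = 21·11), every Z-linear combination of 147 and 231 is divisible by 21, so (147, 231) ⊆ (21). Therefore (147, 231) = (21), d = 21.

Final answer: (147, 231) = (21); d = 21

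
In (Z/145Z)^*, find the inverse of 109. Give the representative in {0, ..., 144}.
109^(−1) ≡ 4 (mod 145)

Apply the extended Euclidean algorithm to (145, 109), tracking rows (r, s, t) with s·145 + t·109 = r. Each division r_prev = q·r_cur + r_new produces the new row as (previous row) − q·(current row):
  row A: (145, 1, 0)   [1·145 + 0·109 = 145]
  row B: (109, 0, 1)   [0·145 + 1·109 = 109]
  145 = 1·109 + 36   → row C = row A − 1·row B = (36, 1, −1)   [check: 1·145 − 1·109 = 36]
  109 = 3·36 + 1   → row D = row B − 3·row C = (1, −3, 4)   [check: −3·145 + 4·109 = 1]
  36 = 36·1 + 0   → remainder 0, stop. gcd = 1 (last nonzero row D).
The gcd is 1, so 109 is invertible mod 145. The last nonzero row gives −3·145 + 4·109 = 1, so t = 4. So 109^(−1) ≡ 4 (mod 145). Verify: 109 · 4 = 436 ≡ 1 (mod 145). ✓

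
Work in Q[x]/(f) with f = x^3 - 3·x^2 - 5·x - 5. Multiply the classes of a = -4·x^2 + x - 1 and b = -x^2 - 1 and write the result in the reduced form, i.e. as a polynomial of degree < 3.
a · b ≡ 58·x^2 + 74·x + 56 (mod f(x))

First multiply in Q[x] without reducing: a · b = 4·x^4 - x^3 + 5·x^2 - x + 1. Now divide by f(x) = x^3 - 3·x^2 - 5·x - 5, eliminating the leading term at each step:
  leading term 4·x^4: subtract (4·x)·f(x) = 4·x^4 - 12·x^3 - 20·x^2 - 20·x, leaving 11·x^3 + 25·x^2 + 19·x + 1
  leading term 11·x^3: subtract (11)·f(x) = 11·x^3 - 33·x^2 - 55·x - 55, leaving 58·x^2 + 74·x + 56
The degree is now < 3, so this is the remainder. Hence a · b ≡ 58·x^2 + 74·x + 56 in Q[x]/(f).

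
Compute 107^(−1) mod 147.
Apply the extended Euclidean algorithm to (147, 107), tracking rows (r, s, t) with s·147 + t·107 = r. Each division r_prev = q·r_cur + r_new produces the new row as (previous row) − q·(current row):
  row A: (147, 1, 0)   [1·147 + 0·107 = 147]
  row B: (107, 0, 1)   [0·147 + 1·107 = 107]
  147 = 1·107 + 40   → row C = row A − 1·row B = (40, 1, −1)   [check: 1·147 − 1·107 = 40]
  107 = 2·40 + 27   → row D = row B − 2·row C = (27, −2, 3)   [check: −2·147 + 3·107 = 27]
  40 = 1·27 + 13   → row E = row C − 1·row D = (13, 3, −4)   [check: 3·147 − 4·107 = 13]
  27 = 2·13 + 1   → row F = row D − 2·row E = (1, −8, 11)   [check: −8·147 + 11·107 = 1]
  13 = 13·1 + 0   → remainder 0, stop. gcd = 1 (last nonzero row F).
The gcd is 1, so 107 is invertible mod 147. The last nonzero row gives −8·147 + 11·107 = 1, so t = 11. So 107^(−1) ≡ 11 (mod 147). Verify: 107 · 11 = 1177 ≡ 1 (mod 147). ✓

Final answer: 107^(−1) ≡ 11 (mod 147)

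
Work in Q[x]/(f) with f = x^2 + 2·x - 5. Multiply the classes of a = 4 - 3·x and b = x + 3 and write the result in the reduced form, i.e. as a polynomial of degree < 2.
First multiply in Q[x] without reducing: a · b = -3·x^2 - 5·x + 12. Now divide by f(x) = x^2 + 2·x - 5, eliminating the leading term at each step:
  leading term -3·x^2: subtract (-3)·f(x) = -3·x^2 - 6·x + 15, leaving x - 3
The degree is now < 2, so this is the remainder. Hence a · b ≡ x - 3 in Q[x]/(f).

Final answer: a · b ≡ x - 3 (mod f(x))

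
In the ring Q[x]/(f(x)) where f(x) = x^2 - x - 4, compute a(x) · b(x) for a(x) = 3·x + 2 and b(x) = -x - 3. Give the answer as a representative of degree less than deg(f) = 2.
a · b ≡ -14·x - 18 (mod f(x))

First multiply in Q[x] without reducing: a · b = -3·x^2 - 11·x - 6. Now divide by f(x) = x^2 - x - 4, eliminating the leading term at each step:
  leading term -3·x^2: subtract (-3)·f(x) = -3·x^2 + 3·x + 12, leaving -14·x - 18
The degree is now < 2, so this is the remainder. Hence a · b ≡ -14·x - 18 in Q[x]/(f).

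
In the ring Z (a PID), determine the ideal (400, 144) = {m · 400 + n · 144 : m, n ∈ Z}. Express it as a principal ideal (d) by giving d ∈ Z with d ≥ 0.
(400, 144) = (16); d = 16

In the PID Z, (a, b) is generated by gcd(a, b). Compute gcd(400, 144) with the extended Euclidean algorithm, tracking rows (r, s, t) with s·400 + t·144 = r:
  row A: (400, 1, 0)   [1·400 + 0·144 = 400]
  row B: (144, 0, 1)   [0·400 + 1·144 = 144]
  400 = 2·144 + 112   → row C = row A − 2·row B = (112, 1, −2)   [check: 1·400 − 2·144 = 112]
  144 = 1·112 + 32   → row D = row B − 1·row C = (32, −1, 3)   [check: −1·400 + 3·144 = 32]
  112 = 3·32 + 16   → row E = row C − 3·row D = (16, 4, −11)   [check: 4·400 − 11·144 = 16]
  32 = 2·16 + 0   → remainder 0, stop. gcd = 16 (last nonzero row E).
So gcd(400, 144) = 16, with Bézout identity 4·400 − 11·144 = 16. Containment (⊇): the Bézout identity exhibits 16 as an element of (400, 144), giving (16) ⊆ (400, 144). Containment (⊆): since 16 | 400 and 16 | 144 (400 = 16·25, 144 = 16·9), every Z-linear combination of 400 and 144 is divisible by 16, so (400, 144) ⊆ (16). Therefore (400, 144) = (16), d = 16.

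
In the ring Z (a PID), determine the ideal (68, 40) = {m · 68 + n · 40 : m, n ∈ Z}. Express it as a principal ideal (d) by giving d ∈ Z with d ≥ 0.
(68, 40) = (4); d = 4

In the PID Z, (a, b) is generated by gcd(a, b). Compute gcd(68, 40) with the extended Euclidean algorithm, tracking rows (r, s, t) with s·68 + t·40 = r:
  row A: (68, 1, 0)   [1·68 + 0·40 = 68]
  row B: (40, 0, 1)   [0·68 + 1·40 = 40]
  68 = 1·40 + 28   → row C = row A − 1·row B = (28, 1, −1)   [check: 1·68 − 1·40 = 28]
  40 = 1·28 + 12   → row D = row B − 1·row C = (12, −1, 2)   [check: −1·68 + 2·40 = 12]
  28 = 2·12 + 4   → row E = row C − 2·row D = (4, 3, −5)   [check: 3·68 − 5·40 = 4]
  12 = 3·4 + 0   → remainder 0, stop. gcd = 4 (last nonzero row E).
So gcd(68, 40) = 4, with Bézout identity 3·68 − 5·40 = 4. Containment (⊇): the Bézout identity exhibits 4 as an element of (68, 40), giving (4) ⊆ (68, 40). Containment (⊆): since 4 | 68 and 4 | 40 (68 = 4·17, 40 = 4·10), every Z-linear combination of 68 and 40 is divisible by 4, so (68, 40) ⊆ (4). Therefore (68, 40) = (4), d = 4.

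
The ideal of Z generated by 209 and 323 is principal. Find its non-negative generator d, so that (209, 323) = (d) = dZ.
In the PID Z, (a, b) is generated by gcd(a, b). Compute gcd(323, 209) with the extended Euclidean algorithm, tracking rows (r, s, t) with s·323 + t·209 = r:
  row A: (323, 1, 0)   [1·323 + 0·209 = 323]
  row B: (209, 0, 1)   [0·323 + 1·209 = 209]
  323 = 1·209 + 114   → row C = row A − 1·row B = (114, 1, −1)   [check: 1·323 − 1·209 = 114]
  209 = 1·114 + 95   → row D = row B − 1·row C = (95, −1, 2)   [check: −1·323 + 2·209 = 95]
  114 = 1·95 + 19   → row E = row C − 1·row D = (19, 2, −3)   [check: 2·323 − 3·209 = 19]
  95 = 5·19 + 0   → remainder 0, stop. gcd = 19 (last nonzero row E).
So gcd(209, 323) = 19, with Bézout identity 2·323 − 3·209 = 19. Containment (⊇): the Bézout identity exhibits 19 as an element of (209, 323), giving (19) ⊆ (209, 323). Containment (⊆): since 19 | 209 and 19 | 323 (209 = 19·11, 323 = 19·17), every Z-linear combination of 209 and 323 is divisible by 19, so (209, 323) ⊆ (19). Therefore (209, 323) = (19), d = 19.

Final answer: (209, 323) = (19); d = 19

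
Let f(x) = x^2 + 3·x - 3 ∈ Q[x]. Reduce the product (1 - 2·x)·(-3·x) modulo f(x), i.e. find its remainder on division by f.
First multiply in Q[x] without reducing: a · b = 6·x^2 - 3·x. Now divide by f(x) = x^2 + 3·x - 3, eliminating the leading term at each step:
  leading term 6·x^2: subtract (6)·f(x) = 6·x^2 + 18·x - 18, leaving 18 - 21·x
The degree is now < 2, so this is the remainder. Hence a · b ≡ 18 - 21·x in Q[x]/(f).

Final answer: a · b ≡ 18 - 21·x (mod f(x))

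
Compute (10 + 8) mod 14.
Both summands are already reduced mod 14. 10 + 8 = 18; 18 = 1·14 + 4, so (10 + 8) mod 14 = 4.

Final answer: 4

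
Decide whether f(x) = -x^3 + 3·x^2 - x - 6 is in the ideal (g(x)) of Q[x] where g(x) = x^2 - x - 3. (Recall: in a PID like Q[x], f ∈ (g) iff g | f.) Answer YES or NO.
NO

In Q[x] the ideal (g) consists of all multiples of g, so f ∈ (g) iff g | f, i.e. iff the remainder of f on division by g is 0. Divide f by g (g is monic, so eliminate the leading term of the running remainder at each step):
  leading term -x^3: subtract (-x)·g(x) = -x^3 + x^2 + 3·x, leaving 2·x^2 - 4·x - 6
  leading term 2·x^2: subtract (2)·g(x) = 2·x^2 - 2·x - 6, leaving -2·x
The remainder r(x) = -2·x ≠ 0 (and deg r < deg g), so g ∤ f, i.e. f ∉ (g).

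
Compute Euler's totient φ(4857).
φ is multiplicative, with φ(p^e) = p^e − p^(e−1). Factorise 4857 = 3 · 1619. Then
  φ(4857) = (3 − 1) · (1619 − 1) = 2 · 1618 = 3236.

Final answer: φ(4857) = 3236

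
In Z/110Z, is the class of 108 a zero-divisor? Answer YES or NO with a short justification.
gcd(108, 110) = 2 > 1, so 108 is not a unit in Z/110Z. In Z/nZ every nonzero non-unit is a zero-divisor: explicitly, take b = 110/gcd = 55 ≠ 0 (mod 110); then 108·55 = 5940 = 54·110, i.e. 108·55 ≡ 0 (mod 110). So 108 is a zero-divisor.

Final answer: YES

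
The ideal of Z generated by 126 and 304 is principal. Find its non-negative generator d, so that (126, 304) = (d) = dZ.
In the PID Z, (a, b) is generated by gcd(a, b). Compute gcd(304, 126) with the extended Euclidean algorithm, tracking rows (r, s, t) with s·304 + t·126 = r:
  row A: (304, 1, 0)   [1·304 + 0·126 = 304]
  row B: (126, 0, 1)   [0·304 + 1·126 = 126]
  304 = 2·126 + 52   → row C = row A − 2·row B = (52, 1, −2)   [check: 1·304 − 2·126 = 52]
  126 = 2·52 + 22   → row D = row B − 2·row C = (22, −2, 5)   [check: −2·304 + 5·126 = 22]
  52 = 2·22 + 8   → row E = row C − 2·row D = (8, 5, −12)   [check: 5·304 − 12·126 = 8]
  22 = 2·8 + 6   → row F = row D − 2·row E = (6, −12, 29)   [check: −12·304 + 29·126 = 6]
  8 = 1·6 + 2   → row G = row E − 1·row F = (2, 17, −41)   [check: 17·304 − 41·126 = 2]
  6 = 3·2 + 0   → remainder 0, stop. gcd = 2 (last nonzero row G).
So gcd(126, 304) = 2, with Bézout identity 17·304 − 41·126 = 2. Containment (⊇): the Bézout identity exhibits 2 as an element of (126, 304), giving (2) ⊆ (126, 304). Containment (⊆): since 2 | 126 and 2 | 304 (126 = 2·63, 304 = 2·152), every Z-linear combination of 126 and 304 is divisible by 2, so (126, 304) ⊆ (2). Therefore (126, 304) = (2), d = 2.

Final answer: (126, 304) = (2); d = 2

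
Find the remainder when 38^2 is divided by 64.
36

Use repeated squaring. Binary(2) = 10. Walk through the bits of the exponent 2 left-to-right: at each bit after the leading one, square the running value, then multiply by 38 if the bit is 1 (always reducing mod 64):
  bit 1 = 1 (leading): start with 38.
  bit 2 = 0: square 38^2 = 1444 ≡ 36 (mod 64).
Final value: 38^2 ≡ 36 (mod 64).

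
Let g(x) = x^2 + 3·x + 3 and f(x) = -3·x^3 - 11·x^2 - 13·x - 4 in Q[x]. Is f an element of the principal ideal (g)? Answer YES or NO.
NO

In Q[x] the ideal (g) consists of all multiples of g, so f ∈ (g) iff g | f, i.e. iff the remainder of f on division by g is 0. Divide f by g (g is monic, so eliminate the leading term of the running remainder at each step):
  leading term -3·x^3: subtract (-3·x)·g(x) = -3·x^3 - 9·x^2 - 9·x, leaving -2·x^2 - 4·x - 4
  leading term -2·x^2: subtract (-2)·g(x) = -2·x^2 - 6·x - 6, leaving 2·x + 2
The remainder r(x) = 2·x + 2 ≠ 0 (and deg r < deg g), so g ∤ f, i.e. f ∉ (g).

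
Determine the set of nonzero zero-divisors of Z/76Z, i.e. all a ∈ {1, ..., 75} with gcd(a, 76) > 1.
nonzero zero-divisors of Z/76Z = {2, 4, 6, 8, 10, 12, 14, 16, 18, 19, 20, 22, 24, 26, 28, 30, 32, 34, 36, 38, 40, 42, 44, 46, 48, 50, 52, 54, 56, 57, 58, 60, 62, 64, 66, 68, 70, 72, 74}

An element a ∈ Z/76Z (with a ≠ 0) is a zero-divisor iff gcd(a, 76) > 1 (because a is a unit precisely when gcd(a, n) = 1, and in Z/nZ every nonzero, non-unit element is a zero-divisor). Scan a = 1, ..., 75 and keep those with gcd(a, 76) > 1:
  gcd(2, 76) = 2, gcd(4, 76) = 4, gcd(6, 76) = 2, gcd(8, 76) = 4, gcd(10, 76) = 2, gcd(12, 76) = 4, gcd(14, 76) = 2, gcd(16, 76) = 4, gcd(18, 76) = 2, gcd(19, 76) = 19, gcd(20, 76) = 4, gcd(22, 76) = 2, gcd(24, 76) = 4, gcd(26, 76) = 2, gcd(28, 76) = 4, gcd(30, 76) = 2, gcd(32, 76) = 4, gcd(34, 76) = 2, gcd(36, 76) = 4, gcd(38, 76) = 38, gcd(40, 76) = 4, gcd(42, 76) = 2, gcd(44, 76) = 4, gcd(46, 76) = 2, gcd(48, 76) = 4, gcd(50, 76) = 2, gcd(52, 76) = 4, gcd(54, 76) = 2, gcd(56, 76) = 4, gcd(57, 76) = 19, gcd(58, 76) = 2, gcd(60, 76) = 4, gcd(62, 76) = 2, gcd(64, 76) = 4, gcd(66, 76) = 2, gcd(68, 76) = 4, gcd(70, 76) = 2, gcd(72, 76) = 4, gcd(74, 76) = 2.
All other a ∈ {1, ..., 75} have gcd(a, 76) = 1 and are units. So the nonzero zero-divisors are exactly the 39 values of a appearing in this scan.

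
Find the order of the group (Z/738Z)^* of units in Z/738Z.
(Z/738Z)^* consists of the classes a with gcd(a, 738) = 1, so its order is φ(738). φ is multiplicative, with φ(p^e) = p^e − p^(e−1). Factorise 738 = 2 · 3^2 · 41. Then
  φ(738) = (2 − 1) · (3^2 − 3^1) · (41 − 1) = 1 · 6 · 40 = 240.
Thus |(Z/738Z)^*| = 240.

Final answer: |(Z/738Z)^*| = 240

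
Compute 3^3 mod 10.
Use repeated squaring. Binary(3) = 11. Walk through the bits of the exponent 3 left-to-right: at each bit after the leading one, square the running value, then multiply by 3 if the bit is 1 (always reducing mod 10):
  bit 1 = 1 (leading): start with 3.
  bit 2 = 1: square 3^2 = 9; bit is 1, so multiply 9·3 = 27 ≡ 7 (mod 10).
Final value: 3^3 ≡ 7 (mod 10).

Final answer: 7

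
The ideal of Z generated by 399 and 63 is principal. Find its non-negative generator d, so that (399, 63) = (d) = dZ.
(399, 63) = (21); d = 21

In the PID Z, (a, b) is generated by gcd(a, b). Compute gcd(399, 63) with the extended Euclidean algorithm, tracking rows (r, s, t) with s·399 + t·63 = r:
  row A: (399, 1, 0)   [1·399 + 0·63 = 399]
  row B: (63, 0, 1)   [0·399 + 1·63 = 63]
  399 = 6·63 + 21   → row C = row A − 6·row B = (21, 1, −6)   [check: 1·399 − 6·63 = 21]
  63 = 3·21 + 0   → remainder 0, stop. gcd = 21 (last nonzero row C).
So gcd(399, 63) = 21, with Bézout identity 1·399 − 6·63 = 21. Containment (⊇): the Bézout identity exhibits 21 as an element of (399, 63), giving (21) ⊆ (399, 63). Containment (⊆): since 21 | 399 and 21 | 63 (399 = 21·19, 63 = 21·3), every Z-linear combination of 399 and 63 is divisible by 21, so (399, 63) ⊆ (21). Therefore (399, 63) = (21), d = 21.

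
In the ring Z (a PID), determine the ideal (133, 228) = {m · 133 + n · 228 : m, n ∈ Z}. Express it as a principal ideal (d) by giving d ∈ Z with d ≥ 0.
In the PID Z, (a, b) is generated by gcd(a, b). Compute gcd(228, 133) with the extended Euclidean algorithm, tracking rows (r, s, t) with s·228 + t·133 = r:
  row A: (228, 1, 0)   [1·228 + 0·133 = 228]
  row B: (133, 0, 1)   [0·228 + 1·133 = 133]
  228 = 1·133 + 95   → row C = row A − 1·row B = (95, 1, −1)   [check: 1·228 − 1·133 = 95]
  133 = 1·95 + 38   → row D = row B − 1·row C = (38, −1, 2)   [check: −1·228 + 2·133 = 38]
  95 = 2·38 + 19   → row E = row C − 2·row D = (19, 3, −5)   [check: 3·228 − 5·133 = 19]
  38 = 2·19 + 0   → remainder 0, stop. gcd = 19 (last nonzero row E).
So gcd(133, 228) = 19, with Bézout identity 3·228 − 5·133 = 19. Containment (⊇): the Bézout identity exhibits 19 as an element of (133, 228), giving (19) ⊆ (133, 228). Containment (⊆): since 19 | 133 and 19 | 228 (133 = 19·7, 228 = 19·12), every Z-linear combination of 133 and 228 is divisible by 19, so (133, 228) ⊆ (19). Therefore (133, 228) = (19), d = 19.

Final answer: (133, 228) = (19); d = 19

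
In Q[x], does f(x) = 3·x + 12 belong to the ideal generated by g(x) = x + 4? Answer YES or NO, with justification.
YES

In Q[x] the ideal (g) consists of all multiples of g, so f ∈ (g) iff g | f, i.e. iff the remainder of f on division by g is 0. Divide f by g (g is monic, so eliminate the leading term of the running remainder at each step):
  leading term 3·x: subtract (3)·g(x) = 3·x + 12, leaving 0
The remainder is 0, so f(x) = g(x) · h(x) with h(x) = 3. Hence g | f, i.e. f ∈ (g).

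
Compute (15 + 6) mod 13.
8

Reduce the summands first: 15 ≡ 2 (mod 13), so 15 + 6 ≡ 2 + 6 (mod 13). 2 + 6 = 8; 8 = 0·13 + 8, so (15 + 6) mod 13 = 8.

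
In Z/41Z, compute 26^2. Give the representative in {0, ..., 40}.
20

Use repeated squaring. Binary(2) = 10. Walk through the bits of the exponent 2 left-to-right: at each bit after the leading one, square the running value, then multiply by 26 if the bit is 1 (always reducing mod 41):
  bit 1 = 1 (leading): start with 26.
  bit 2 = 0: square 26^2 = 676 ≡ 20 (mod 41).
Final value: 26^2 ≡ 20 (mod 41).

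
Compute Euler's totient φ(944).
φ(944) = 464

φ is multiplicative, with φ(p^e) = p^e − p^(e−1). Factorise 944 = 2^4 · 59. Then
  φ(944) = (2^4 − 2^3) · (59 − 1) = 8 · 58 = 464.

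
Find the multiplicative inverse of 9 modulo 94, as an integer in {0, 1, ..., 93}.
Apply the extended Euclidean algorithm to (94, 9), tracking rows (r, s, t) with s·94 + t·9 = r. Each division r_prev = q·r_cur + r_new produces the new row as (previous row) − q·(current row):
  row A: (94, 1, 0)   [1·94 + 0·9 = 94]
  row B: (9, 0, 1)   [0·94 + 1·9 = 9]
  94 = 10·9 + 4   → row C = row A − 10·row B = (4, 1, −10)   [check: 1·94 − 10·9 = 4]
  9 = 2·4 + 1   → row D = row B − 2·row C = (1, −2, 21)   [check: −2·94 + 21·9 = 1]
  4 = 4·1 + 0   → remainder 0, stop. gcd = 1 (last nonzero row D).
The gcd is 1, so 9 is invertible mod 94. The last nonzero row gives −2·94 + 21·9 = 1, so t = 21. So 9^(−1) ≡ 21 (mod 94). Verify: 9 · 21 = 189 ≡ 1 (mod 94). ✓

Final answer: 9^(−1) ≡ 21 (mod 94)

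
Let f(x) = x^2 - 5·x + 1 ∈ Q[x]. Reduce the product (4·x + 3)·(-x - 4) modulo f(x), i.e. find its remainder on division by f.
First multiply in Q[x] without reducing: a · b = -4·x^2 - 19·x - 12. Now divide by f(x) = x^2 - 5·x + 1, eliminating the leading term at each step:
  leading term -4·x^2: subtract (-4)·f(x) = -4·x^2 + 20·x - 4, leaving -39·x - 8
The degree is now < 2, so this is the remainder. Hence a · b ≡ -39·x - 8 in Q[x]/(f).

Final answer: a · b ≡ -39·x - 8 (mod f(x))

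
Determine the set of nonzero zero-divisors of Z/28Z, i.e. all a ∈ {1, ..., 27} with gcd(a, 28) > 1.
An element a ∈ Z/28Z (with a ≠ 0) is a zero-divisor iff gcd(a, 28) > 1 (because a is a unit precisely when gcd(a, n) = 1, and in Z/nZ every nonzero, non-unit element is a zero-divisor). Scan a = 1, ..., 27 and keep those with gcd(a, 28) > 1:
  gcd(2, 28) = 2, gcd(4, 28) = 4, gcd(6, 28) = 2, gcd(7, 28) = 7, gcd(8, 28) = 4, gcd(10, 28) = 2, gcd(12, 28) = 4, gcd(14, 28) = 14, gcd(16, 28) = 4, gcd(18, 28) = 2, gcd(20, 28) = 4, gcd(21, 28) = 7, gcd(22, 28) = 2, gcd(24, 28) = 4, gcd(26, 28) = 2.
All other a ∈ {1, ..., 27} have gcd(a, 28) = 1 and are units. So the nonzero zero-divisors are exactly the 15 values of a appearing in this scan.

Final answer: nonzero zero-divisors of Z/28Z = {2, 4, 6, 7, 8, 10, 12, 14, 16, 18, 20, 21, 22, 24, 26}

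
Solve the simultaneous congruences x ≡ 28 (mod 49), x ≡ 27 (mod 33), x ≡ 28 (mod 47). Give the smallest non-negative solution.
x ≡ 43785 (mod 75999); the representative in [0, 75999) is 43785

The moduli 49, 33, 47 are pairwise coprime, so by the CRT there is a unique solution mod 49·33·47 = 75999.
Solve by successive substitution. Start with x ≡ 28 (mod 49).
  Combine with x ≡ 27 (mod 33): write x = 28 + 49·t and require 28 + 49·t ≡ 27 (mod 33), i.e. 49·t ≡ 27 − 28 ≡ 32 (mod 33). Since 49^(−1) ≡ 31 (mod 33) (49 ≡ 16 (mod 33)), t ≡ 31·32 ≡ 2 (mod 33). So x ≡ 28 + 49·2 = 126 (mod 1617).
  Combine with x ≡ 28 (mod 47): write x = 126 + 1617·t and require 126 + 1617·t ≡ 28 (mod 47), i.e. 1617·t ≡ 28 − 126 ≡ 43 (mod 47). Since 1617^(−1) ≡ 5 (mod 47) (1617 ≡ 19 (mod 47)), t ≡ 5·43 ≡ 27 (mod 47). So x ≡ 126 + 1617·27 = 43785 (mod 75999).
Unique solution in [0, 75999): x = 43785.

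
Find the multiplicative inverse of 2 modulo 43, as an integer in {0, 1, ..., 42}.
Apply the extended Euclidean algorithm to (43, 2), tracking rows (r, s, t) with s·43 + t·2 = r. Each division r_prev = q·r_cur + r_new produces the new row as (previous row) − q·(current row):
  row A: (43, 1, 0)   [1·43 + 0·2 = 43]
  row B: (2, 0, 1)   [0·43 + 1·2 = 2]
  43 = 21·2 + 1   → row C = row A − 21·row B = (1, 1, −21)   [check: 1·43 − 21·2 = 1]
  2 = 2·1 + 0   → remainder 0, stop. gcd = 1 (last nonzero row C).
The gcd is 1, so 2 is invertible mod 43. The last nonzero row gives 1·43 − 21·2 = 1, so t = −21. So 2^(−1) ≡ −21 ≡ 22 (mod 43). Verify: 2 · 22 = 44 ≡ 1 (mod 43). ✓

Final answer: 2^(−1) ≡ 22 (mod 43)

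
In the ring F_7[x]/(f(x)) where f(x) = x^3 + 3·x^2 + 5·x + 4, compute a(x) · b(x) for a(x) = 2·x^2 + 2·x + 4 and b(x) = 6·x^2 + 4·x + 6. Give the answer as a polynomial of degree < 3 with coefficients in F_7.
a · b ≡ 4·x^2 + 4·x + 4 (mod f(x))

Multiply as integer polynomials: a · b = 12·x^4 + 20·x^3 + 44·x^2 + 28·x + 24. Reducing coefficients mod 7: a · b ≡ 5·x^4 + 6·x^3 + 2·x^2 + 3. Now divide by f(x) = x^3 + 3·x^2 + 5·x + 4 in F_7[x], eliminating the leading term at each step:
  leading term 5·x^4: subtract (5·x)·f(x) = 5·x^4 + x^3 + 4·x^2 + 6·x, leaving 5·x^3 + 5·x^2 + x + 3 (coefficients mod 7)
  leading term 5·x^3: subtract (5)·f(x) = 5·x^3 + x^2 + 4·x + 6, leaving 4·x^2 + 4·x + 4 (coefficients mod 7)
The degree is now < 3, so this is the remainder. Hence a · b ≡ 4·x^2 + 4·x + 4 in F_7[x]/(f).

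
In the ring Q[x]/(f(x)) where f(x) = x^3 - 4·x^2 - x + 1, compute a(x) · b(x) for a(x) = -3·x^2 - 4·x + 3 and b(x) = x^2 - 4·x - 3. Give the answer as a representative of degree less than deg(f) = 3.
First multiply in Q[x] without reducing: a · b = -3·x^4 + 8·x^3 + 28·x^2 - 9. Now divide by f(x) = x^3 - 4·x^2 - x + 1, eliminating the leading term at each step:
  leading term -3·x^4: subtract (-3·x)·f(x) = -3·x^4 + 12·x^3 + 3·x^2 - 3·x, leaving -4·x^3 + 25·x^2 + 3·x - 9
  leading term -4·x^3: subtract (-4)·f(x) = -4·x^3 + 16·x^2 + 4·x - 4, leaving 9·x^2 - x - 5
The degree is now < 3, so this is the remainder. Hence a · b ≡ 9·x^2 - x - 5 in Q[x]/(f).

Final answer: a · b ≡ 9·x^2 - x - 5 (mod f(x))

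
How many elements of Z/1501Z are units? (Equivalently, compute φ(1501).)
Z/1501Z has φ(1501) = 1404 units

An element a ∈ Z/1501Z is a unit iff gcd(a, 1501) = 1, so the number of units is φ(1501). φ is multiplicative, with φ(p^e) = p^e − p^(e−1). Factorise 1501 = 19 · 79. Then
  φ(1501) = (19 − 1) · (79 − 1) = 18 · 78 = 1404.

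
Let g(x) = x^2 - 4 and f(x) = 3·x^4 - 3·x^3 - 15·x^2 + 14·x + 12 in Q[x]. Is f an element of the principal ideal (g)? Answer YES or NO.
In Q[x] the ideal (g) consists of all multiples of g, so f ∈ (g) iff g | f, i.e. iff the remainder of f on division by g is 0. Divide f by g (g is monic, so eliminate the leading term of the running remainder at each step):
  leading term 3·x^4: subtract (3·x^2)·g(x) = 3·x^4 - 12·x^2, leaving -3·x^3 - 3·x^2 + 14·x + 12
  leading term -3·x^3: subtract (-3·x)·g(x) = -3·x^3 + 12·x, leaving -3·x^2 + 2·x + 12
  leading term -3·x^2: subtract (-3)·g(x) = 12 - 3·x^2, leaving 2·x
The remainder r(x) = 2·x ≠ 0 (and deg r < deg g), so g ∤ f, i.e. f ∉ (g).

Final answer: NO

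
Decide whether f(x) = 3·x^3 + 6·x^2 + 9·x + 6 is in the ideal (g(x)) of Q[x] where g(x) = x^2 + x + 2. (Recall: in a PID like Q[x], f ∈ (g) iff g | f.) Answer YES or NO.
YES

In Q[x] the ideal (g) consists of all multiples of g, so f ∈ (g) iff g | f, i.e. iff the remainder of f on division by g is 0. Divide f by g (g is monic, so eliminate the leading term of the running remainder at each step):
  leading term 3·x^3: subtract (3·x)·g(x) = 3·x^3 + 3·x^2 + 6·x, leaving 3·x^2 + 3·x + 6
  leading term 3·x^2: subtract (3)·g(x) = 3·x^2 + 3·x + 6, leaving 0
The remainder is 0, so f(x) = g(x) · h(x) with h(x) = 3·x + 3. Hence g | f, i.e. f ∈ (g).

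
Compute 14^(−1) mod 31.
Apply the extended Euclidean algorithm to (31, 14), tracking rows (r, s, t) with s·31 + t·14 = r. Each division r_prev = q·r_cur + r_new produces the new row as (previous row) − q·(current row):
  row A: (31, 1, 0)   [1·31 + 0·14 = 31]
  row B: (14, 0, 1)   [0·31 + 1·14 = 14]
  31 = 2·14 + 3   → row C = row A − 2·row B = (3, 1, −2)   [check: 1·31 − 2·14 = 3]
  14 = 4·3 + 2   → row D = row B − 4·row C = (2, −4, 9)   [check: −4·31 + 9·14 = 2]
  3 = 1·2 + 1   → row E = row C − 1·row D = (1, 5, −11)   [check: 5·31 − 11·14 = 1]
  2 = 2·1 + 0   → remainder 0, stop. gcd = 1 (last nonzero row E).
The gcd is 1, so 14 is invertible mod 31. The last nonzero row gives 5·31 − 11·14 = 1, so t = −11. So 14^(−1) ≡ −11 ≡ 20 (mod 31). Verify: 14 · 20 = 280 ≡ 1 (mod 31). ✓

Final answer: 14^(−1) ≡ 20 (mod 31)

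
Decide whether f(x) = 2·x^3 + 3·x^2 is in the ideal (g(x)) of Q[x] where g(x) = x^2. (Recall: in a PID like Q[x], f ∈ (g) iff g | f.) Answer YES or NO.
YES

In Q[x] the ideal (g) consists of all multiples of g, so f ∈ (g) iff g | f, i.e. iff the remainder of f on division by g is 0. Divide f by g (g is monic, so eliminate the leading term of the running remainder at each step):
  leading term 2·x^3: subtract (2·x)·g(x) = 2·x^3, leaving 3·x^2
  leading term 3·x^2: subtract (3)·g(x) = 3·x^2, leaving 0
The remainder is 0, so f(x) = g(x) · h(x) with h(x) = 2·x + 3. Hence g | f, i.e. f ∈ (g).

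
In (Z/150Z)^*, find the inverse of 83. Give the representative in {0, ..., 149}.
83^(−1) ≡ 47 (mod 150)

Apply the extended Euclidean algorithm to (150, 83), tracking rows (r, s, t) with s·150 + t·83 = r. Each division r_prev = q·r_cur + r_new produces the new row as (previous row) − q·(current row):
  row A: (150, 1, 0)   [1·150 + 0·83 = 150]
  row B: (83, 0, 1)   [0·150 + 1·83 = 83]
  150 = 1·83 + 67   → row C = row A − 1·row B = (67, 1, −1)   [check: 1·150 − 1·83 = 67]
  83 = 1·67 + 16   → row D = row B − 1·row C = (16, −1, 2)   [check: −1·150 + 2·83 = 16]
  67 = 4·16 + 3   → row E = row C − 4·row D = (3, 5, −9)   [check: 5·150 − 9·83 = 3]
  16 = 5·3 + 1   → row F = row D − 5·row E = (1, −26, 47)   [check: −26·150 + 47·83 = 1]
  3 = 3·1 + 0   → remainder 0, stop. gcd = 1 (last nonzero row F).
The gcd is 1, so 83 is invertible mod 150. The last nonzero row gives −26·150 + 47·83 = 1, so t = 47. So 83^(−1) ≡ 47 (mod 150). Verify: 83 · 47 = 3901 ≡ 1 (mod 150). ✓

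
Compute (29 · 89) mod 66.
7

Reduce the factors first: 89 ≡ 23 (mod 66), so 29 · 89 ≡ 29 · 23 (mod 66). 29 · 23 = 667. Dividing by 66: 667 = 10·66 + 7. So (29 · 89) mod 66 = 7.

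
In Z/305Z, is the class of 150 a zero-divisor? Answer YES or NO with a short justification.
YES

gcd(150, 305) = 5 > 1, so 150 is not a unit in Z/305Z. In Z/nZ every nonzero non-unit is a zero-divisor: explicitly, take b = 305/gcd = 61 ≠ 0 (mod 305); then 150·61 = 9150 = 30·305, i.e. 150·61 ≡ 0 (mod 305). So 150 is a zero-divisor.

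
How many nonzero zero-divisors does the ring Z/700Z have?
In Z/700Z each nonzero element is either a unit (gcd with 700 is 1) or a zero-divisor (gcd > 1). The number of units is φ(700): factorise 700 = 2^2 · 5^2 · 7, so φ(700) = (2^2 − 2^1) · (5^2 − 5^1) · (7 − 1) = 2 · 20 · 6 = 240. The nonzero elements number 700 − 1 = 699. Hence the nonzero zero-divisors number 699 − 240 = 459.

Final answer: Z/700Z has 459 nonzero zero-divisors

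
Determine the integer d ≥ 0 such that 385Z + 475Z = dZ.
(385, 475) = (5); d = 5

In the PID Z, (a, b) is generated by gcd(a, b). Compute gcd(475, 385) with the extended Euclidean algorithm, tracking rows (r, s, t) with s·475 + t·385 = r:
  row A: (475, 1, 0)   [1·475 + 0·385 = 475]
  row B: (385, 0, 1)   [0·475 + 1·385 = 385]
  475 = 1·385 + 90   → row C = row A − 1·row B = (90, 1, −1)   [check: 1·475 − 1·385 = 90]
  385 = 4·90 + 25   → row D = row B − 4·row C = (25, −4, 5)   [check: −4·475 + 5·385 = 25]
  90 = 3·25 + 15   → row E = row C − 3·row D = (15, 13, −16)   [check: 13·475 − 16·385 = 15]
  25 = 1·15 + 10   → row F = row D − 1·row E = (10, −17, 21)   [check: −17·475 + 21·385 = 10]
  15 = 1·10 + 5   → row G = row E − 1·row F = (5, 30, −37)   [check: 30·475 − 37·385 = 5]
  10 = 2·5 + 0   → remainder 0, stop. gcd = 5 (last nonzero row G).
So gcd(385, 475) = 5, with Bézout identity 30·475 − 37·385 = 5. Containment (⊇): the Bézout identity exhibits 5 as an element of (385, 475), giving (5) ⊆ (385, 475). Containment (⊆): since 5 | 385 and 5 | 475 (385 = 5·77, 475 = 5·95), every Z-linear combination of 385 and 475 is divisible by 5, so (385, 475) ⊆ (5). Therefore (385, 475) = (5), d = 5.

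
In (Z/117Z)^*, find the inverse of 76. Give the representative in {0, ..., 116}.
76^(−1) ≡ 97 (mod 117)

Apply the extended Euclidean algorithm to (117, 76), tracking rows (r, s, t) with s·117 + t·76 = r. Each division r_prev = q·r_cur + r_new produces the new row as (previous row) − q·(current row):
  row A: (117, 1, 0)   [1·117 + 0·76 = 117]
  row B: (76, 0, 1)   [0·117 + 1·76 = 76]
  117 = 1·76 + 41   → row C = row A − 1·row B = (41, 1, −1)   [check: 1·117 − 1·76 = 41]
  76 = 1·41 + 35   → row D = row B − 1·row C = (35, −1, 2)   [check: −1·117 + 2·76 = 35]
  41 = 1·35 + 6   → row E = row C − 1·row D = (6, 2, −3)   [check: 2·117 − 3·76 = 6]
  35 = 5·6 + 5   → row F = row D − 5·row E = (5, −11, 17)   [check: −11·117 + 17·76 = 5]
  6 = 1·5 + 1   → row G = row E − 1·row F = (1, 13, −20)   [check: 13·117 − 20·76 = 1]
  5 = 5·1 + 0   → remainder 0, stop. gcd = 1 (last nonzero row G).
The gcd is 1, so 76 is invertible mod 117. The last nonzero row gives 13·117 − 20·76 = 1, so t = −20. So 76^(−1) ≡ −20 ≡ 97 (mod 117). Verify: 76 · 97 = 7372 ≡ 1 (mod 117). ✓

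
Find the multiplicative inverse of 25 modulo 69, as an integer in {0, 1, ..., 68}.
25^(−1) ≡ 58 (mod 69)

Apply the extended Euclidean algorithm to (69, 25), tracking rows (r, s, t) with s·69 + t·25 = r. Each division r_prev = q·r_cur + r_new produces the new row as (previous row) − q·(current row):
  row A: (69, 1, 0)   [1·69 + 0·25 = 69]
  row B: (25, 0, 1)   [0·69 + 1·25 = 25]
  69 = 2·25 + 19   → row C = row A − 2·row B = (19, 1, −2)   [check: 1·69 − 2·25 = 19]
  25 = 1·19 + 6   → row D = row B − 1·row C = (6, −1, 3)   [check: −1·69 + 3·25 = 6]
  19 = 3·6 + 1   → row E = row C − 3·row D = (1, 4, −11)   [check: 4·69 − 11·25 = 1]
  6 = 6·1 + 0   → remainder 0, stop. gcd = 1 (last nonzero row E).
The gcd is 1, so 25 is invertible mod 69. The last nonzero row gives 4·69 − 11·25 = 1, so t = −11. So 25^(−1) ≡ −11 ≡ 58 (mod 69). Verify: 25 · 58 = 1450 ≡ 1 (mod 69). ✓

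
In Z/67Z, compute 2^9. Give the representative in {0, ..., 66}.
43

Use repeated squaring. Binary(9) = 1001. Walk through the bits of the exponent 9 left-to-right: at each bit after the leading one, square the running value, then multiply by 2 if the bit is 1 (always reducing mod 67):
  bit 1 = 1 (leading): start with 2.
  bit 2 = 0: square 2^2 = 4 (mod 67).
  bit 3 = 0: square 4^2 = 16 (mod 67).
  bit 4 = 1: square 16^2 = 256 ≡ 55; bit is 1, so multiply 55·2 = 110 ≡ 43 (mod 67).
Final value: 2^9 ≡ 43 (mod 67).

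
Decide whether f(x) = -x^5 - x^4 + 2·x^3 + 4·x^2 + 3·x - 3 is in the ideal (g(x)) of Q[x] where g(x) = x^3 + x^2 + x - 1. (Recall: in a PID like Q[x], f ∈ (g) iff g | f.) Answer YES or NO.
In Q[x] the ideal (g) consists of all multiples of g, so f ∈ (g) iff g | f, i.e. iff the remainder of f on division by g is 0. Divide f by g (g is monic, so eliminate the leading term of the running remainder at each step):
  leading term -x^5: subtract (-x^2)·g(x) = -x^5 - x^4 - x^3 + x^2, leaving 3·x^3 + 3·x^2 + 3·x - 3
  leading term 3·x^3: subtract (3)·g(x) = 3·x^3 + 3·x^2 + 3·x - 3, leaving 0
The remainder is 0, so f(x) = g(x) · h(x) with h(x) = 3 - x^2. Hence g | f, i.e. f ∈ (g).

Final answer: YES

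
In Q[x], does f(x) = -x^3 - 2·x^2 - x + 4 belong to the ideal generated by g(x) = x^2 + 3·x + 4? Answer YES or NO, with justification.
In Q[x] the ideal (g) consists of all multiples of g, so f ∈ (g) iff g | f, i.e. iff the remainder of f on division by g is 0. Divide f by g (g is monic, so eliminate the leading term of the running remainder at each step):
  leading term -x^3: subtract (-x)·g(x) = -x^3 - 3·x^2 - 4·x, leaving x^2 + 3·x + 4
  leading term x^2: subtract (1)·g(x) = x^2 + 3·x + 4, leaving 0
The remainder is 0, so f(x) = g(x) · h(x) with h(x) = 1 - x. Hence g | f, i.e. f ∈ (g).

Final answer: YES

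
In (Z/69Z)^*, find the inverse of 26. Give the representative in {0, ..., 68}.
Apply the extended Euclidean algorithm to (69, 26), tracking rows (r, s, t) with s·69 + t·26 = r. Each division r_prev = q·r_cur + r_new produces the new row as (previous row) − q·(current row):
  row A: (69, 1, 0)   [1·69 + 0·26 = 69]
  row B: (26, 0, 1)   [0·69 + 1·26 = 26]
  69 = 2·26 + 17   → row C = row A − 2·row B = (17, 1, −2)   [check: 1·69 − 2·26 = 17]
  26 = 1·17 + 9   → row D = row B − 1·row C = (9, −1, 3)   [check: −1·69 + 3·26 = 9]
  17 = 1·9 + 8   → row E = row C − 1·row D = (8, 2, −5)   [check: 2·69 − 5·26 = 8]
  9 = 1·8 + 1   → row F = row D − 1·row E = (1, −3, 8)   [check: −3·69 + 8·26 = 1]
  8 = 8·1 + 0   → remainder 0, stop. gcd = 1 (last nonzero row F).
The gcd is 1, so 26 is invertible mod 69. The last nonzero row gives −3·69 + 8·26 = 1, so t = 8. So 26^(−1) ≡ 8 (mod 69). Verify: 26 · 8 = 208 ≡ 1 (mod 69). ✓

Final answer: 26^(−1) ≡ 8 (mod 69)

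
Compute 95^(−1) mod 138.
95^(−1) ≡ 77 (mod 138)

Apply the extended Euclidean algorithm to (138, 95), tracking rows (r, s, t) with s·138 + t·95 = r. Each division r_prev = q·r_cur + r_new produces the new row as (previous row) − q·(current row):
  row A: (138, 1, 0)   [1·138 + 0·95 = 138]
  row B: (95, 0, 1)   [0·138 + 1·95 = 95]
  138 = 1·95 + 43   → row C = row A − 1·row B = (43, 1, −1)   [check: 1·138 − 1·95 = 43]
  95 = 2·43 + 9   → row D = row B − 2·row C = (9, −2, 3)   [check: −2·138 + 3·95 = 9]
  43 = 4·9 + 7   → row E = row C − 4·row D = (7, 9, −13)   [check: 9·138 − 13·95 = 7]
  9 = 1·7 + 2   → row F = row D − 1·row E = (2, −11, 16)   [check: −11·138 + 16·95 = 2]
  7 = 3·2 + 1   → row G = row E − 3·row F = (1, 42, −61)   [check: 42·138 − 61·95 = 1]
  2 = 2·1 + 0   → remainder 0, stop. gcd = 1 (last nonzero row G).
The gcd is 1, so 95 is invertible mod 138. The last nonzero row gives 42·138 − 61·95 = 1, so t = −61. So 95^(−1) ≡ −61 ≡ 77 (mod 138). Verify: 95 · 77 = 7315 ≡ 1 (mod 138). ✓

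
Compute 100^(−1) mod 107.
100^(−1) ≡ 61 (mod 107)

Apply the extended Euclidean algorithm to (107, 100), tracking rows (r, s, t) with s·107 + t·100 = r. Each division r_prev = q·r_cur + r_new produces the new row as (previous row) − q·(current row):
  row A: (107, 1, 0)   [1·107 + 0·100 = 107]
  row B: (100, 0, 1)   [0·107 + 1·100 = 100]
  107 = 1·100 + 7   → row C = row A − 1·row B = (7, 1, −1)   [check: 1·107 − 1·100 = 7]
  100 = 14·7 + 2   → row D = row B − 14·row C = (2, −14, 15)   [check: −14·107 + 15·100 = 2]
  7 = 3·2 + 1   → row E = row C − 3·row D = (1, 43, −46)   [check: 43·107 − 46·100 = 1]
  2 = 2·1 + 0   → remainder 0, stop. gcd = 1 (last nonzero row E).
The gcd is 1, so 100 is invertible mod 107. The last nonzero row gives 43·107 − 46·100 = 1, so t = −46. So 100^(−1) ≡ −46 ≡ 61 (mod 107). Verify: 100 · 61 = 6100 ≡ 1 (mod 107). ✓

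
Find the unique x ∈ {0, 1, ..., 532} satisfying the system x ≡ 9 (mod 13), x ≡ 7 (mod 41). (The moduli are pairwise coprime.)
x ≡ 48 (mod 533); the representative in [0, 533) is 48

The moduli 13, 41 are pairwise coprime, so by the CRT there is a unique solution mod 13·41 = 533.
Solve by successive substitution. Start with x ≡ 9 (mod 13).
  Combine with x ≡ 7 (mod 41): write x = 9 + 13·t and require 9 + 13·t ≡ 7 (mod 41), i.e. 13·t ≡ 7 − 9 ≡ 39 (mod 41). Since 13^(−1) ≡ 19 (mod 41), t ≡ 19·39 ≡ 3 (mod 41). So x ≡ 9 + 13·3 = 48 (mod 533).
Unique solution in [0, 533): x = 48.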